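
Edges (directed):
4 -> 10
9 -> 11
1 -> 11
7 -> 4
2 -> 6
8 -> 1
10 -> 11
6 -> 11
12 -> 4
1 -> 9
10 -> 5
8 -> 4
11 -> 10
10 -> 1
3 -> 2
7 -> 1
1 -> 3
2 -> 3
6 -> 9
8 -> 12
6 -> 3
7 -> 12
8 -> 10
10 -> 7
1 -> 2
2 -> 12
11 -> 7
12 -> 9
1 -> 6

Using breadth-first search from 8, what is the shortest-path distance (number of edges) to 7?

Level 0: 8
Level 1: 1, 4, 10, 12
Level 2: 2, 3, 5, 6, 7, 9, 11
7 first appears at level 2.

2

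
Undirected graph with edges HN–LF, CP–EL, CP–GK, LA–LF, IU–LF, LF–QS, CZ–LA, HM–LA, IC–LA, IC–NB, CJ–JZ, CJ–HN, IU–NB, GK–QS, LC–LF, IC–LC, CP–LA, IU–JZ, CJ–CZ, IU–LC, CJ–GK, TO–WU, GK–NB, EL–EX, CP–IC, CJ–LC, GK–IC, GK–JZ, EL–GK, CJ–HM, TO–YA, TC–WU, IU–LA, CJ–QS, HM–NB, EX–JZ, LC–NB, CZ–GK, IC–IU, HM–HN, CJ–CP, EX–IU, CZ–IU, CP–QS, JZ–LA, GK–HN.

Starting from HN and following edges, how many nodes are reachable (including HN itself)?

16

BFS from HN visits: HN, CJ, GK, HM, LF, CP, CZ, JZ, LC, QS, EL, IC, NB, LA, IU, EX
Reachable nodes: 16 of 20 total.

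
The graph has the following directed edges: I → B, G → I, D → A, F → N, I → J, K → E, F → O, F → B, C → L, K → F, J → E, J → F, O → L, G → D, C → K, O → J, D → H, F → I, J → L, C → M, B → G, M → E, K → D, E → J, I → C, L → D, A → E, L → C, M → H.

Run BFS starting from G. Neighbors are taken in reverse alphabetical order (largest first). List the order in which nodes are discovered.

Visit G; enqueue I, D → queue [I, D]
Visit I; enqueue J, C, B → queue [D, J, C, B]
Visit D; enqueue H, A → queue [J, C, B, H, A]
Visit J; enqueue L, F, E → queue [C, B, H, A, L, F, E]
Visit C; enqueue M, K → queue [B, H, A, L, F, E, M, K]
Visit B → queue [H, A, L, F, E, M, K]
Visit H → queue [A, L, F, E, M, K]
Visit A → queue [L, F, E, M, K]
Visit L → queue [F, E, M, K]
Visit F; enqueue O, N → queue [E, M, K, O, N]
Visit E → queue [M, K, O, N]
Visit M → queue [K, O, N]
Visit K → queue [O, N]
Visit O → queue [N]
Visit N → queue []

G I D J C B H A L F E M K O N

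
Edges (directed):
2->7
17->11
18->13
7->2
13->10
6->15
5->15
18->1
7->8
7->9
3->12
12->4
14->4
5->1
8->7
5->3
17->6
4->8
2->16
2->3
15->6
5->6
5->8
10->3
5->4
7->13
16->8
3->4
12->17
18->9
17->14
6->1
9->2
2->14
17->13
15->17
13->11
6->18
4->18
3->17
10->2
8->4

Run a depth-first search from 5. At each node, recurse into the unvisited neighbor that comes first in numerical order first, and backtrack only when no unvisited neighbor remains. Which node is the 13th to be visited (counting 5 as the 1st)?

Visit 5
5 → 1
5 → 3
3 → 4
4 → 8
8 → 7
7 → 2
2 → 14
2 → 16
7 → 9
7 → 13
13 → 10
13 → 11
4 → 18
3 → 12
12 → 17
17 → 6
6 → 15

Visit order: 5, 1, 3, 4, 8, 7, 2, 14, 16, 9, 13, 10, 11, 18, 12, 17, 6, 15

11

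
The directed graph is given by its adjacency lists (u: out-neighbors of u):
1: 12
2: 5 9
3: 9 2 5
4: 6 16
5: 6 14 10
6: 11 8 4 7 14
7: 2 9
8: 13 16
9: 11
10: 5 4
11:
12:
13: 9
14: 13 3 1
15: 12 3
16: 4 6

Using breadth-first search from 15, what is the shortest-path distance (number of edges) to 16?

Level 0: 15
Level 1: 3, 12
Level 2: 2, 5, 9
Level 3: 6, 10, 11, 14
Level 4: 1, 4, 7, 8, 13
Level 5: 16
16 first appears at level 5.

5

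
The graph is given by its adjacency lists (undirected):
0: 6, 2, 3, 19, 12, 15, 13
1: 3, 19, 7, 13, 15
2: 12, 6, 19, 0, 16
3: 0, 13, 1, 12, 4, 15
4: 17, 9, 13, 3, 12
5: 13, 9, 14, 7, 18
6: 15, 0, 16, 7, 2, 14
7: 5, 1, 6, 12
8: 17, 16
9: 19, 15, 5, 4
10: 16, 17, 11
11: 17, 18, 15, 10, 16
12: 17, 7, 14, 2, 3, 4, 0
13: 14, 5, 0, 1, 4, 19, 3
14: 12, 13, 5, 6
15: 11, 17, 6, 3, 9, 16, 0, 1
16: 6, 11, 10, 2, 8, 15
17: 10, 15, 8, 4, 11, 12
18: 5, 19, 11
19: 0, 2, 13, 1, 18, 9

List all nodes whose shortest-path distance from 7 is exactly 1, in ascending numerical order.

Level 0: 7
Level 1: 1, 5, 6, 12
Level 2: 0, 2, 3, 4, 9, 13, 14, 15, 16, 17, 18, 19
Level 3: 8, 10, 11

1, 5, 6, 12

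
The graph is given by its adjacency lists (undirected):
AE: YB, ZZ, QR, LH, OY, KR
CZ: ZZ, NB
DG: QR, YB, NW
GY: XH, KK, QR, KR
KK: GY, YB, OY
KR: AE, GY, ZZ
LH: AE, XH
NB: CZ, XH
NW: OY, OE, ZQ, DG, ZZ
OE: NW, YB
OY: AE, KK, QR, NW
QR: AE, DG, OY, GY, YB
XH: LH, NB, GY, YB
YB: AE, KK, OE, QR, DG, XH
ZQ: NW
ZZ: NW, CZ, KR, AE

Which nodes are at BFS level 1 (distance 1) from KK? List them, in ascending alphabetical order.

GY, OY, YB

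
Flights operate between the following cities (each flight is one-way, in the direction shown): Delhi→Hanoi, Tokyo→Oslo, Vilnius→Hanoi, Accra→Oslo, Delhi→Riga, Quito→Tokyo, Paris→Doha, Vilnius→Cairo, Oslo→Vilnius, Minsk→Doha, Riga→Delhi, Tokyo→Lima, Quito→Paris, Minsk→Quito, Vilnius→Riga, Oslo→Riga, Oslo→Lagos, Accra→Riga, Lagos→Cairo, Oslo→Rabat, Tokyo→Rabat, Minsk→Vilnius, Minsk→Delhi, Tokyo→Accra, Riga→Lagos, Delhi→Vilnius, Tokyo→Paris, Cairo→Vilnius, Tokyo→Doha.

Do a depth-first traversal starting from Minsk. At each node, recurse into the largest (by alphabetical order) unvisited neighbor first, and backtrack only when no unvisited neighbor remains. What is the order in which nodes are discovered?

Minsk → Vilnius → Riga → Lagos → Cairo → Delhi → Hanoi → Quito → Tokyo → Rabat → Paris → Doha → Oslo → Lima → Accra

Visit Minsk
Minsk → Vilnius
Vilnius → Riga
Riga → Lagos
Lagos → Cairo
Riga → Delhi
Delhi → Hanoi
Minsk → Quito
Quito → Tokyo
Tokyo → Rabat
Tokyo → Paris
Paris → Doha
Tokyo → Oslo
Tokyo → Lima
Tokyo → Accra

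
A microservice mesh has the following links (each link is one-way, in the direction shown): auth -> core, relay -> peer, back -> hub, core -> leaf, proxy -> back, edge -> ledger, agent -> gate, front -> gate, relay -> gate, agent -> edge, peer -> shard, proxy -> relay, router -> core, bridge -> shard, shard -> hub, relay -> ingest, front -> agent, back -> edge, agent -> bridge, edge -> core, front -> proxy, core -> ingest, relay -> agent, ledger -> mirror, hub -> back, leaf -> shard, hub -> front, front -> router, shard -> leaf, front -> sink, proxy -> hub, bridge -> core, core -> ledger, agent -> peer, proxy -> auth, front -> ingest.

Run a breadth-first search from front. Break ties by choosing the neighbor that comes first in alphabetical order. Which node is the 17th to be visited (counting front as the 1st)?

ledger

Visit front; enqueue agent, gate, ingest, proxy, router, sink → queue [agent, gate, ingest, proxy, router, sink]
Visit agent; enqueue bridge, edge, peer → queue [gate, ingest, proxy, router, sink, bridge, edge, peer]
Visit gate → queue [ingest, proxy, router, sink, bridge, edge, peer]
Visit ingest → queue [proxy, router, sink, bridge, edge, peer]
Visit proxy; enqueue auth, back, hub, relay → queue [router, sink, bridge, edge, peer, auth, back, hub, relay]
Visit router; enqueue core → queue [sink, bridge, edge, peer, auth, back, hub, relay, core]
Visit sink → queue [bridge, edge, peer, auth, back, hub, relay, core]
Visit bridge; enqueue shard → queue [edge, peer, auth, back, hub, relay, core, shard]
Visit edge; enqueue ledger → queue [peer, auth, back, hub, relay, core, shard, ledger]
Visit peer → queue [auth, back, hub, relay, core, shard, ledger]
Visit auth → queue [back, hub, relay, core, shard, ledger]
Visit back → queue [hub, relay, core, shard, ledger]
Visit hub → queue [relay, core, shard, ledger]
Visit relay → queue [core, shard, ledger]
Visit core; enqueue leaf → queue [shard, ledger, leaf]
Visit shard → queue [ledger, leaf]
Visit ledger; enqueue mirror → queue [leaf, mirror]
Visit leaf → queue [mirror]
Visit mirror → queue []

Visit order: front, agent, gate, ingest, proxy, router, sink, bridge, edge, peer, auth, back, hub, relay, core, shard, ledger, leaf, mirror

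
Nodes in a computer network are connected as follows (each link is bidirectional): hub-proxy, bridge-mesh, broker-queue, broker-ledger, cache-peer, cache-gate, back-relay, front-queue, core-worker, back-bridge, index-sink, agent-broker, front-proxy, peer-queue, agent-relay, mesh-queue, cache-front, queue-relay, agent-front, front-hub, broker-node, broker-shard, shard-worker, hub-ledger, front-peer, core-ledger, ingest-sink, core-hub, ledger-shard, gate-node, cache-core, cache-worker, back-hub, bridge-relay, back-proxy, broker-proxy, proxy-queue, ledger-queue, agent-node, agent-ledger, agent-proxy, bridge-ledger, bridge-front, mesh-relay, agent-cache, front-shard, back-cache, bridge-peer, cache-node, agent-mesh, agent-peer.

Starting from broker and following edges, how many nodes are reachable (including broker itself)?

18

BFS from broker visits: broker, agent, ledger, node, proxy, queue, shard, cache, front, mesh, peer, relay, bridge, core, hub, gate, back, worker
Reachable nodes: 18 of 21 total.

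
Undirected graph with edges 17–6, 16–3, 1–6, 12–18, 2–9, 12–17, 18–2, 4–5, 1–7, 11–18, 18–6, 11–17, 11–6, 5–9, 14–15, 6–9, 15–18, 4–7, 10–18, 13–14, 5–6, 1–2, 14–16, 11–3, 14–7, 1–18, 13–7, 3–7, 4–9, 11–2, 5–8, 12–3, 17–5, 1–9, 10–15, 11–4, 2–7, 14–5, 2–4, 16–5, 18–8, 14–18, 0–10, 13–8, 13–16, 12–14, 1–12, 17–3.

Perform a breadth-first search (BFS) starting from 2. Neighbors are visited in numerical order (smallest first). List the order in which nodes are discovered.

2 1 4 7 9 11 18 6 12 5 3 13 14 17 8 10 15 16 0

Visit 2; enqueue 1, 4, 7, 9, 11, 18 → queue [1, 4, 7, 9, 11, 18]
Visit 1; enqueue 6, 12 → queue [4, 7, 9, 11, 18, 6, 12]
Visit 4; enqueue 5 → queue [7, 9, 11, 18, 6, 12, 5]
Visit 7; enqueue 3, 13, 14 → queue [9, 11, 18, 6, 12, 5, 3, 13, 14]
Visit 9 → queue [11, 18, 6, 12, 5, 3, 13, 14]
Visit 11; enqueue 17 → queue [18, 6, 12, 5, 3, 13, 14, 17]
Visit 18; enqueue 8, 10, 15 → queue [6, 12, 5, 3, 13, 14, 17, 8, 10, 15]
Visit 6 → queue [12, 5, 3, 13, 14, 17, 8, 10, 15]
Visit 12 → queue [5, 3, 13, 14, 17, 8, 10, 15]
Visit 5; enqueue 16 → queue [3, 13, 14, 17, 8, 10, 15, 16]
Visit 3 → queue [13, 14, 17, 8, 10, 15, 16]
Visit 13 → queue [14, 17, 8, 10, 15, 16]
Visit 14 → queue [17, 8, 10, 15, 16]
Visit 17 → queue [8, 10, 15, 16]
Visit 8 → queue [10, 15, 16]
Visit 10; enqueue 0 → queue [15, 16, 0]
Visit 15 → queue [16, 0]
Visit 16 → queue [0]
Visit 0 → queue []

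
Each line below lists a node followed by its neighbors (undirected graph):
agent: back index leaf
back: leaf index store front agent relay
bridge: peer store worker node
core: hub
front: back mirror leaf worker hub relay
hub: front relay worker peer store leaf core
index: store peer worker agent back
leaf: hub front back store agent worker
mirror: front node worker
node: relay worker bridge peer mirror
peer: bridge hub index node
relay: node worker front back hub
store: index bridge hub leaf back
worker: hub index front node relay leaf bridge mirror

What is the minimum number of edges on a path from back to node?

2

Level 0: back
Level 1: agent, front, index, leaf, relay, store
Level 2: bridge, hub, mirror, node, peer, worker
Level 3: core
node first appears at level 2.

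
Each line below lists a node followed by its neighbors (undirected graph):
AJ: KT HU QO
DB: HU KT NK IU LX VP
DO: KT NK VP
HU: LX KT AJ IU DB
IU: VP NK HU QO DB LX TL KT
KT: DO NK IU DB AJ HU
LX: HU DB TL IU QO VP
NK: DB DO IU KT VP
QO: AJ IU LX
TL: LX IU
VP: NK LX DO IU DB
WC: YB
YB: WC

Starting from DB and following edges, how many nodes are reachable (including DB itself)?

11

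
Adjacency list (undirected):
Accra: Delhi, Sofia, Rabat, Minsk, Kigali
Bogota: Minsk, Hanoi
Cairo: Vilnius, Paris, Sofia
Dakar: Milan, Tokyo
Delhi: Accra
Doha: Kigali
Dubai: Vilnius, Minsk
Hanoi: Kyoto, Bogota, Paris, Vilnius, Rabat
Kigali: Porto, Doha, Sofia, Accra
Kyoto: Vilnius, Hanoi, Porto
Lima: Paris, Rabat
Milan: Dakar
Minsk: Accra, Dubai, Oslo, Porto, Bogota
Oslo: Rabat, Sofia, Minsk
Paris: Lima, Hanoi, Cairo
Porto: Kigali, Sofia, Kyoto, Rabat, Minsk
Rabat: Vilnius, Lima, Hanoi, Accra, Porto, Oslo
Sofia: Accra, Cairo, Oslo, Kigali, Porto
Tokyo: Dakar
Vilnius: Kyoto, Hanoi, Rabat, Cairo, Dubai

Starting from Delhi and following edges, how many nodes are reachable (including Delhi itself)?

17

BFS from Delhi visits: Delhi, Accra, Sofia, Rabat, Minsk, Kigali, Cairo, Oslo, Porto, Vilnius, Lima, Hanoi, Dubai, Bogota, Doha, Paris, Kyoto
Reachable nodes: 17 of 20 total.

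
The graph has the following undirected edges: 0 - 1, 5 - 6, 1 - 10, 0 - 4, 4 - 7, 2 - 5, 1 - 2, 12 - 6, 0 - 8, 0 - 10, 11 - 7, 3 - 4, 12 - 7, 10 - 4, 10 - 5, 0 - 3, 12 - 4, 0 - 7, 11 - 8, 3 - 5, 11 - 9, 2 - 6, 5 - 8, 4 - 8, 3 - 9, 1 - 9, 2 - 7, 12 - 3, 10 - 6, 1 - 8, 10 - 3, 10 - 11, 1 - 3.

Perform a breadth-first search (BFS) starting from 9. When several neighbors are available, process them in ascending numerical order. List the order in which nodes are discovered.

Visit 9; enqueue 1, 3, 11 → queue [1, 3, 11]
Visit 1; enqueue 0, 2, 8, 10 → queue [3, 11, 0, 2, 8, 10]
Visit 3; enqueue 4, 5, 12 → queue [11, 0, 2, 8, 10, 4, 5, 12]
Visit 11; enqueue 7 → queue [0, 2, 8, 10, 4, 5, 12, 7]
Visit 0 → queue [2, 8, 10, 4, 5, 12, 7]
Visit 2; enqueue 6 → queue [8, 10, 4, 5, 12, 7, 6]
Visit 8 → queue [10, 4, 5, 12, 7, 6]
Visit 10 → queue [4, 5, 12, 7, 6]
Visit 4 → queue [5, 12, 7, 6]
Visit 5 → queue [12, 7, 6]
Visit 12 → queue [7, 6]
Visit 7 → queue [6]
Visit 6 → queue []

9, 1, 3, 11, 0, 2, 8, 10, 4, 5, 12, 7, 6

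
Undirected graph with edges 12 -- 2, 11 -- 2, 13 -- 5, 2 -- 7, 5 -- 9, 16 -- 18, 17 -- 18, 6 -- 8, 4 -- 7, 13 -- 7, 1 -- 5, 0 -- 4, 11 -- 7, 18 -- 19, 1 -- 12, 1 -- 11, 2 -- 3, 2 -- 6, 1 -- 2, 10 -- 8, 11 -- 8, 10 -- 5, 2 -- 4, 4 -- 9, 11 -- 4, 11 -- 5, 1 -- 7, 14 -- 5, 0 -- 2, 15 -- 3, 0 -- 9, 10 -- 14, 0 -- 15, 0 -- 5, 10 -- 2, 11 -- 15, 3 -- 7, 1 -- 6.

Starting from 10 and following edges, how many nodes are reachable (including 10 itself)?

BFS from 10 visits: 10, 2, 5, 8, 14, 0, 1, 3, 4, 6, 7, 11, 12, 9, 13, 15
Reachable nodes: 16 of 20 total.

16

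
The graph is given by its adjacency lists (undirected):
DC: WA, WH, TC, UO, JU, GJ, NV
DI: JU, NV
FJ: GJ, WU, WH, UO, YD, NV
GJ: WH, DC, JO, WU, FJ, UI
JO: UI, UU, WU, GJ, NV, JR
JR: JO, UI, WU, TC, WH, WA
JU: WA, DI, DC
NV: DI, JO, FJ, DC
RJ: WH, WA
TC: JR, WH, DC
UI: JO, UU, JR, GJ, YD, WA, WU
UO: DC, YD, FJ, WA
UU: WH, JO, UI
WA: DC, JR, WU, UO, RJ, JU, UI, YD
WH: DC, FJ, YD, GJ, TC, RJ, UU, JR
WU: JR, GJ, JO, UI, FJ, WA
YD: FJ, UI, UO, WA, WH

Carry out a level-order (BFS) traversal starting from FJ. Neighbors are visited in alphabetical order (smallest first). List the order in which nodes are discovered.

FJ, GJ, NV, UO, WH, WU, YD, DC, JO, UI, DI, WA, JR, RJ, TC, UU, JU

Visit FJ; enqueue GJ, NV, UO, WH, WU, YD → queue [GJ, NV, UO, WH, WU, YD]
Visit GJ; enqueue DC, JO, UI → queue [NV, UO, WH, WU, YD, DC, JO, UI]
Visit NV; enqueue DI → queue [UO, WH, WU, YD, DC, JO, UI, DI]
Visit UO; enqueue WA → queue [WH, WU, YD, DC, JO, UI, DI, WA]
Visit WH; enqueue JR, RJ, TC, UU → queue [WU, YD, DC, JO, UI, DI, WA, JR, RJ, TC, UU]
Visit WU → queue [YD, DC, JO, UI, DI, WA, JR, RJ, TC, UU]
Visit YD → queue [DC, JO, UI, DI, WA, JR, RJ, TC, UU]
Visit DC; enqueue JU → queue [JO, UI, DI, WA, JR, RJ, TC, UU, JU]
Visit JO → queue [UI, DI, WA, JR, RJ, TC, UU, JU]
Visit UI → queue [DI, WA, JR, RJ, TC, UU, JU]
Visit DI → queue [WA, JR, RJ, TC, UU, JU]
Visit WA → queue [JR, RJ, TC, UU, JU]
Visit JR → queue [RJ, TC, UU, JU]
Visit RJ → queue [TC, UU, JU]
Visit TC → queue [UU, JU]
Visit UU → queue [JU]
Visit JU → queue []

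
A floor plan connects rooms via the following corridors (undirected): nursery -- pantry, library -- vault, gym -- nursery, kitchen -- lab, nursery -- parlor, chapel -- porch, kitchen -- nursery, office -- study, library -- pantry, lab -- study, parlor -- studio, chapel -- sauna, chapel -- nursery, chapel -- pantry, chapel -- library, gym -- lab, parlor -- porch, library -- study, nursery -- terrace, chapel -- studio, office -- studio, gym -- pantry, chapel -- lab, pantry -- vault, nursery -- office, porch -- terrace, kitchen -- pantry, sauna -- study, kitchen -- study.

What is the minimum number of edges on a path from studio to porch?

Level 0: studio
Level 1: chapel, office, parlor
Level 2: lab, library, nursery, pantry, porch, sauna, study
Level 3: gym, kitchen, terrace, vault
porch first appears at level 2.

2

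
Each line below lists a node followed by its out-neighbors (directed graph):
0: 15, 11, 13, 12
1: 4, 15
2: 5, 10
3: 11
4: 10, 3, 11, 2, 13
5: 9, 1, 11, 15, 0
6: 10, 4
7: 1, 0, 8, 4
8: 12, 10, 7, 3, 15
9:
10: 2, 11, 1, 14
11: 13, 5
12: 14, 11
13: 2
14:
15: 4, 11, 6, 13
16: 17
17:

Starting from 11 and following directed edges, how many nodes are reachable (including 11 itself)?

14

BFS from 11 visits: 11, 13, 5, 2, 9, 1, 15, 0, 10, 4, 6, 12, 14, 3
Reachable nodes: 14 of 18 total.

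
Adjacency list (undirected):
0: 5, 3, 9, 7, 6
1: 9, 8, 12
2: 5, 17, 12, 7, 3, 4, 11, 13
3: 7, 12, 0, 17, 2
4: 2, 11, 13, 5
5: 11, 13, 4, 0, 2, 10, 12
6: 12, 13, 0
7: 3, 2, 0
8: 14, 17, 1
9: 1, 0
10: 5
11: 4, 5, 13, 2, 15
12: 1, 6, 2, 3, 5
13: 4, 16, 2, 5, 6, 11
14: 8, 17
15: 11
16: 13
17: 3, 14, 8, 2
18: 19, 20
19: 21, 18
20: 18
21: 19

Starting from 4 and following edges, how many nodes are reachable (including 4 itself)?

BFS from 4 visits: 4, 2, 11, 13, 5, 17, 12, 7, 3, 15, 16, 6, 0, 10, 14, 8, 1, 9
Reachable nodes: 18 of 22 total.

18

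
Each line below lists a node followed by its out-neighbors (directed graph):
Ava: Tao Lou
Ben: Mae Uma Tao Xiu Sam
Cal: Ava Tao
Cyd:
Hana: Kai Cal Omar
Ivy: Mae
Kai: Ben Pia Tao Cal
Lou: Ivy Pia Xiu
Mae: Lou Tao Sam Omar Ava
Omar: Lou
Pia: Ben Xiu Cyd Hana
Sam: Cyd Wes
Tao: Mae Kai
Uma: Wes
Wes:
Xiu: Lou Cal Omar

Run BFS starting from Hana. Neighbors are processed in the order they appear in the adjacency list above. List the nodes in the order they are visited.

Hana, Kai, Cal, Omar, Ben, Pia, Tao, Ava, Lou, Mae, Uma, Xiu, Sam, Cyd, Ivy, Wes

Visit Hana; enqueue Kai, Cal, Omar → queue [Kai, Cal, Omar]
Visit Kai; enqueue Ben, Pia, Tao → queue [Cal, Omar, Ben, Pia, Tao]
Visit Cal; enqueue Ava → queue [Omar, Ben, Pia, Tao, Ava]
Visit Omar; enqueue Lou → queue [Ben, Pia, Tao, Ava, Lou]
Visit Ben; enqueue Mae, Uma, Xiu, Sam → queue [Pia, Tao, Ava, Lou, Mae, Uma, Xiu, Sam]
Visit Pia; enqueue Cyd → queue [Tao, Ava, Lou, Mae, Uma, Xiu, Sam, Cyd]
Visit Tao → queue [Ava, Lou, Mae, Uma, Xiu, Sam, Cyd]
Visit Ava → queue [Lou, Mae, Uma, Xiu, Sam, Cyd]
Visit Lou; enqueue Ivy → queue [Mae, Uma, Xiu, Sam, Cyd, Ivy]
Visit Mae → queue [Uma, Xiu, Sam, Cyd, Ivy]
Visit Uma; enqueue Wes → queue [Xiu, Sam, Cyd, Ivy, Wes]
Visit Xiu → queue [Sam, Cyd, Ivy, Wes]
Visit Sam → queue [Cyd, Ivy, Wes]
Visit Cyd → queue [Ivy, Wes]
Visit Ivy → queue [Wes]
Visit Wes → queue []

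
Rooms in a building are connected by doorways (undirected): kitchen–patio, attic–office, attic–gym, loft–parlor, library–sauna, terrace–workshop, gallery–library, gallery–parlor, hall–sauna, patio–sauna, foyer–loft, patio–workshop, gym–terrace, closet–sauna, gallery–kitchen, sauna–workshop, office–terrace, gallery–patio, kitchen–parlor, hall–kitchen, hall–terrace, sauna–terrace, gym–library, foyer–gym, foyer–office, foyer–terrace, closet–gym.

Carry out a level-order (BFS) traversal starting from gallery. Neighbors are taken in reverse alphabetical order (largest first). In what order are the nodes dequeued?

gallery patio parlor library kitchen workshop sauna loft gym hall terrace closet foyer attic office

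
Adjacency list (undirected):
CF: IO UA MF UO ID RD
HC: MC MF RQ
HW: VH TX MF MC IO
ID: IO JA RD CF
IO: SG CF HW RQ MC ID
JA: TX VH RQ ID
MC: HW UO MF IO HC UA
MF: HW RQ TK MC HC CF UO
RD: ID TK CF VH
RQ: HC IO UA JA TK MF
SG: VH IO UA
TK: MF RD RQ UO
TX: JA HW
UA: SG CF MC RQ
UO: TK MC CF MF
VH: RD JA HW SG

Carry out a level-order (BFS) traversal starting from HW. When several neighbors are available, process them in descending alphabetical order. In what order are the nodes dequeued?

Visit HW; enqueue VH, TX, MF, MC, IO → queue [VH, TX, MF, MC, IO]
Visit VH; enqueue SG, RD, JA → queue [TX, MF, MC, IO, SG, RD, JA]
Visit TX → queue [MF, MC, IO, SG, RD, JA]
Visit MF; enqueue UO, TK, RQ, HC, CF → queue [MC, IO, SG, RD, JA, UO, TK, RQ, HC, CF]
Visit MC; enqueue UA → queue [IO, SG, RD, JA, UO, TK, RQ, HC, CF, UA]
Visit IO; enqueue ID → queue [SG, RD, JA, UO, TK, RQ, HC, CF, UA, ID]
Visit SG → queue [RD, JA, UO, TK, RQ, HC, CF, UA, ID]
Visit RD → queue [JA, UO, TK, RQ, HC, CF, UA, ID]
Visit JA → queue [UO, TK, RQ, HC, CF, UA, ID]
Visit UO → queue [TK, RQ, HC, CF, UA, ID]
Visit TK → queue [RQ, HC, CF, UA, ID]
Visit RQ → queue [HC, CF, UA, ID]
Visit HC → queue [CF, UA, ID]
Visit CF → queue [UA, ID]
Visit UA → queue [ID]
Visit ID → queue []

HW VH TX MF MC IO SG RD JA UO TK RQ HC CF UA ID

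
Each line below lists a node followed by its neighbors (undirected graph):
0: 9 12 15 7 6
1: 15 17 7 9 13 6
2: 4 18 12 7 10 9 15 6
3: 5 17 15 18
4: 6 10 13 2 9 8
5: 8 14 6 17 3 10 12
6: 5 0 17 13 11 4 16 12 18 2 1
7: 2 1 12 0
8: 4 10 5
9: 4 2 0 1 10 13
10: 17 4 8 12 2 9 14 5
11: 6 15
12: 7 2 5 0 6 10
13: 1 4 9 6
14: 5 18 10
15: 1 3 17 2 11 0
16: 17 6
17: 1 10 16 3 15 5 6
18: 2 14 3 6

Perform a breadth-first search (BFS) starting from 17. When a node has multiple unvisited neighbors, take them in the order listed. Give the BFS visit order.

17 → 1 → 10 → 16 → 3 → 15 → 5 → 6 → 7 → 9 → 13 → 4 → 8 → 12 → 2 → 14 → 18 → 11 → 0

Visit 17; enqueue 1, 10, 16, 3, 15, 5, 6 → queue [1, 10, 16, 3, 15, 5, 6]
Visit 1; enqueue 7, 9, 13 → queue [10, 16, 3, 15, 5, 6, 7, 9, 13]
Visit 10; enqueue 4, 8, 12, 2, 14 → queue [16, 3, 15, 5, 6, 7, 9, 13, 4, 8, 12, 2, 14]
Visit 16 → queue [3, 15, 5, 6, 7, 9, 13, 4, 8, 12, 2, 14]
Visit 3; enqueue 18 → queue [15, 5, 6, 7, 9, 13, 4, 8, 12, 2, 14, 18]
Visit 15; enqueue 11, 0 → queue [5, 6, 7, 9, 13, 4, 8, 12, 2, 14, 18, 11, 0]
Visit 5 → queue [6, 7, 9, 13, 4, 8, 12, 2, 14, 18, 11, 0]
Visit 6 → queue [7, 9, 13, 4, 8, 12, 2, 14, 18, 11, 0]
Visit 7 → queue [9, 13, 4, 8, 12, 2, 14, 18, 11, 0]
Visit 9 → queue [13, 4, 8, 12, 2, 14, 18, 11, 0]
Visit 13 → queue [4, 8, 12, 2, 14, 18, 11, 0]
Visit 4 → queue [8, 12, 2, 14, 18, 11, 0]
Visit 8 → queue [12, 2, 14, 18, 11, 0]
Visit 12 → queue [2, 14, 18, 11, 0]
Visit 2 → queue [14, 18, 11, 0]
Visit 14 → queue [18, 11, 0]
Visit 18 → queue [11, 0]
Visit 11 → queue [0]
Visit 0 → queue []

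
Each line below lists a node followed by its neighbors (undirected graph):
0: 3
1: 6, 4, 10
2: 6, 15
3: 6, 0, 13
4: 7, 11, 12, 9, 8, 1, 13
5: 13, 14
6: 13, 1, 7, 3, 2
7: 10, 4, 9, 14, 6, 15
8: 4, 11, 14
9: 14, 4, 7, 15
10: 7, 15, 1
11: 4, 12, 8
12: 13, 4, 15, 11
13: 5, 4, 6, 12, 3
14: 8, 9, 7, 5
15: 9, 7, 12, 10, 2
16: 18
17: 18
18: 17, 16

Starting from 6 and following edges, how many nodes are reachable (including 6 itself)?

BFS from 6 visits: 6, 1, 2, 3, 7, 13, 4, 10, 15, 0, 9, 14, 5, 12, 8, 11
Reachable nodes: 16 of 19 total.

16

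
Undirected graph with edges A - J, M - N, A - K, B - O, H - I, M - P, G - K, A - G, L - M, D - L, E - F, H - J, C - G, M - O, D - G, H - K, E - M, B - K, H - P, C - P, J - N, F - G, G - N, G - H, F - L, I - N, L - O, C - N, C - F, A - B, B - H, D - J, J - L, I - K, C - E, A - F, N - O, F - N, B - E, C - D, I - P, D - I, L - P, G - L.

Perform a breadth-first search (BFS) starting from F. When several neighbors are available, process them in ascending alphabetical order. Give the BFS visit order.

Visit F; enqueue A, C, E, G, L, N → queue [A, C, E, G, L, N]
Visit A; enqueue B, J, K → queue [C, E, G, L, N, B, J, K]
Visit C; enqueue D, P → queue [E, G, L, N, B, J, K, D, P]
Visit E; enqueue M → queue [G, L, N, B, J, K, D, P, M]
Visit G; enqueue H → queue [L, N, B, J, K, D, P, M, H]
Visit L; enqueue O → queue [N, B, J, K, D, P, M, H, O]
Visit N; enqueue I → queue [B, J, K, D, P, M, H, O, I]
Visit B → queue [J, K, D, P, M, H, O, I]
Visit J → queue [K, D, P, M, H, O, I]
Visit K → queue [D, P, M, H, O, I]
Visit D → queue [P, M, H, O, I]
Visit P → queue [M, H, O, I]
Visit M → queue [H, O, I]
Visit H → queue [O, I]
Visit O → queue [I]
Visit I → queue []

F -> A -> C -> E -> G -> L -> N -> B -> J -> K -> D -> P -> M -> H -> O -> I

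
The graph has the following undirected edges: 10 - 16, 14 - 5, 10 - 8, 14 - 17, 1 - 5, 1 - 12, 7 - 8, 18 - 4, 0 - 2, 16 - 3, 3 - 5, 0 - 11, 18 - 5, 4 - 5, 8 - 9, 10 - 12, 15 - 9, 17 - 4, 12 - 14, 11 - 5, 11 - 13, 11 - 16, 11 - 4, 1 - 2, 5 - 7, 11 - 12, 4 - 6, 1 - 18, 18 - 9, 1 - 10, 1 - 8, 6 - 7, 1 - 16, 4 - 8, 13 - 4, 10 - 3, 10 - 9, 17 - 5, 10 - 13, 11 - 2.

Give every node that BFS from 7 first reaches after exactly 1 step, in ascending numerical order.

5, 6, 8

Level 0: 7
Level 1: 5, 6, 8
Level 2: 1, 3, 4, 9, 10, 11, 14, 17, 18
Level 3: 0, 2, 12, 13, 15, 16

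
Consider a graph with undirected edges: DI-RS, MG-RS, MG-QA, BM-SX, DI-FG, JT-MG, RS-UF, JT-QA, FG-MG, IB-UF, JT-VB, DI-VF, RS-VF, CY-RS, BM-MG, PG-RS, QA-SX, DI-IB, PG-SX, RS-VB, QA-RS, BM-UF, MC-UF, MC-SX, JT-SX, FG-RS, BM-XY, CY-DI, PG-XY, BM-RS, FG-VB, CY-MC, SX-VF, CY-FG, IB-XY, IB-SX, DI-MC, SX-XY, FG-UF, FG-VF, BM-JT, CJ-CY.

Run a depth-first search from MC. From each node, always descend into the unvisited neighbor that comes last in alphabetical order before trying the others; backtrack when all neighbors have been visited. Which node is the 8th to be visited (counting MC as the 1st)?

IB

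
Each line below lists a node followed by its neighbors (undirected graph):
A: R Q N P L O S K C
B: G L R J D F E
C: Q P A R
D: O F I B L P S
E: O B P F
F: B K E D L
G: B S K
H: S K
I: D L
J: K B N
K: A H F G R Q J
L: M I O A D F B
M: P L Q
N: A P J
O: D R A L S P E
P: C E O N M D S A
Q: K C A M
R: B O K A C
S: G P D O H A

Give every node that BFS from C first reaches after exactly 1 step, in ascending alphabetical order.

Level 0: C
Level 1: A, P, Q, R
Level 2: B, D, E, K, L, M, N, O, S
Level 3: F, G, H, I, J

A, P, Q, R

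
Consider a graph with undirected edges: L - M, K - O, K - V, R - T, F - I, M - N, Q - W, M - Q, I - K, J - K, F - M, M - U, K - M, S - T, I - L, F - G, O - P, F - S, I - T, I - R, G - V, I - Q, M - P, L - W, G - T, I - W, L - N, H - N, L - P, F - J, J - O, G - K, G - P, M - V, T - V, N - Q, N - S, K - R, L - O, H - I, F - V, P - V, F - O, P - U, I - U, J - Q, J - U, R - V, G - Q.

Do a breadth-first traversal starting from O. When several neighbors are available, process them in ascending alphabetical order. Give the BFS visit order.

O → F → J → K → L → P → G → I → M → S → V → Q → U → R → N → W → T → H

Visit O; enqueue F, J, K, L, P → queue [F, J, K, L, P]
Visit F; enqueue G, I, M, S, V → queue [J, K, L, P, G, I, M, S, V]
Visit J; enqueue Q, U → queue [K, L, P, G, I, M, S, V, Q, U]
Visit K; enqueue R → queue [L, P, G, I, M, S, V, Q, U, R]
Visit L; enqueue N, W → queue [P, G, I, M, S, V, Q, U, R, N, W]
Visit P → queue [G, I, M, S, V, Q, U, R, N, W]
Visit G; enqueue T → queue [I, M, S, V, Q, U, R, N, W, T]
Visit I; enqueue H → queue [M, S, V, Q, U, R, N, W, T, H]
Visit M → queue [S, V, Q, U, R, N, W, T, H]
Visit S → queue [V, Q, U, R, N, W, T, H]
Visit V → queue [Q, U, R, N, W, T, H]
Visit Q → queue [U, R, N, W, T, H]
Visit U → queue [R, N, W, T, H]
Visit R → queue [N, W, T, H]
Visit N → queue [W, T, H]
Visit W → queue [T, H]
Visit T → queue [H]
Visit H → queue []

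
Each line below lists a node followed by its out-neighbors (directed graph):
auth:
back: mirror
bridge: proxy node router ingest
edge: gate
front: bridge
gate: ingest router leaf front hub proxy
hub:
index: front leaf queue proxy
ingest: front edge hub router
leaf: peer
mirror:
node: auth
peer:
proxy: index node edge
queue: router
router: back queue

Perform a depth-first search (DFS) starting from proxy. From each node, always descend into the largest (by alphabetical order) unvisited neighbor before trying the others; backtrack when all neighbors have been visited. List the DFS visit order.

proxy -> node -> auth -> index -> queue -> router -> back -> mirror -> leaf -> peer -> front -> bridge -> ingest -> hub -> edge -> gate

Visit proxy
proxy → node
node → auth
proxy → index
index → queue
queue → router
router → back
back → mirror
index → leaf
leaf → peer
index → front
front → bridge
bridge → ingest
ingest → hub
ingest → edge
edge → gate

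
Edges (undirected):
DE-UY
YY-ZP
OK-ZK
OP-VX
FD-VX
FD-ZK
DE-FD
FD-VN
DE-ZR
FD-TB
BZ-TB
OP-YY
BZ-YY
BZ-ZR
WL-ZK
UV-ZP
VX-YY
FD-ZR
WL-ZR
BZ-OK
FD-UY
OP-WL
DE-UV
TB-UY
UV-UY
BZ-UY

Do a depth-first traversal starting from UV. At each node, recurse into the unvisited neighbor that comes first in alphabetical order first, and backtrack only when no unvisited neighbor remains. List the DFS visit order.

Visit UV
UV → DE
DE → FD
FD → TB
TB → BZ
BZ → OK
OK → ZK
ZK → WL
WL → OP
OP → VX
VX → YY
YY → ZP
WL → ZR
BZ → UY
FD → VN

UV → DE → FD → TB → BZ → OK → ZK → WL → OP → VX → YY → ZP → ZR → UY → VN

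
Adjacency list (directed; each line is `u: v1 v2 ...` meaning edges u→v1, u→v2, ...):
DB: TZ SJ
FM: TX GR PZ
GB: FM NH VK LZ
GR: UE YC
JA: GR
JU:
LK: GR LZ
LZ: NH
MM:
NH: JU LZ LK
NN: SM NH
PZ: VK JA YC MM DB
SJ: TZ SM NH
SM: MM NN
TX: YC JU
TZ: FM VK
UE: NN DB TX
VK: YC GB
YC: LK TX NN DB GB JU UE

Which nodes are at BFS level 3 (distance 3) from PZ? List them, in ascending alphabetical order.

FM, LZ, NH, SM

Level 0: PZ
Level 1: DB, JA, MM, VK, YC
Level 2: GB, GR, JU, LK, NN, SJ, TX, TZ, UE
Level 3: FM, LZ, NH, SM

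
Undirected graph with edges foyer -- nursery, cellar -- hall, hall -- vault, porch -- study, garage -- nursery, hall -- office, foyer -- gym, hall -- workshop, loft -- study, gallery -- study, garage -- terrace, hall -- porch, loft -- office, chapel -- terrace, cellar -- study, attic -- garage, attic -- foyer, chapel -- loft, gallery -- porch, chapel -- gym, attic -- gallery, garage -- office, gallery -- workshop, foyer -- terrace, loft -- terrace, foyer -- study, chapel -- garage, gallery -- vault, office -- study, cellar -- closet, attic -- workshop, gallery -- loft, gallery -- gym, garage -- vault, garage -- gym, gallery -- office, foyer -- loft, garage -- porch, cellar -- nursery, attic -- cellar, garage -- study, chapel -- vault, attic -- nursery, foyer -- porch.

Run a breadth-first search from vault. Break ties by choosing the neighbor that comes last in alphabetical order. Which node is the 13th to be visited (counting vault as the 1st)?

gym

Visit vault; enqueue hall, garage, gallery, chapel → queue [hall, garage, gallery, chapel]
Visit hall; enqueue workshop, porch, office, cellar → queue [garage, gallery, chapel, workshop, porch, office, cellar]
Visit garage; enqueue terrace, study, nursery, gym, attic → queue [gallery, chapel, workshop, porch, office, cellar, terrace, study, nursery, gym, attic]
Visit gallery; enqueue loft → queue [chapel, workshop, porch, office, cellar, terrace, study, nursery, gym, attic, loft]
Visit chapel → queue [workshop, porch, office, cellar, terrace, study, nursery, gym, attic, loft]
Visit workshop → queue [porch, office, cellar, terrace, study, nursery, gym, attic, loft]
Visit porch; enqueue foyer → queue [office, cellar, terrace, study, nursery, gym, attic, loft, foyer]
Visit office → queue [cellar, terrace, study, nursery, gym, attic, loft, foyer]
Visit cellar; enqueue closet → queue [terrace, study, nursery, gym, attic, loft, foyer, closet]
Visit terrace → queue [study, nursery, gym, attic, loft, foyer, closet]
Visit study → queue [nursery, gym, attic, loft, foyer, closet]
Visit nursery → queue [gym, attic, loft, foyer, closet]
Visit gym → queue [attic, loft, foyer, closet]
Visit attic → queue [loft, foyer, closet]
Visit loft → queue [foyer, closet]
Visit foyer → queue [closet]
Visit closet → queue []

Visit order: vault, hall, garage, gallery, chapel, workshop, porch, office, cellar, terrace, study, nursery, gym, attic, loft, foyer, closet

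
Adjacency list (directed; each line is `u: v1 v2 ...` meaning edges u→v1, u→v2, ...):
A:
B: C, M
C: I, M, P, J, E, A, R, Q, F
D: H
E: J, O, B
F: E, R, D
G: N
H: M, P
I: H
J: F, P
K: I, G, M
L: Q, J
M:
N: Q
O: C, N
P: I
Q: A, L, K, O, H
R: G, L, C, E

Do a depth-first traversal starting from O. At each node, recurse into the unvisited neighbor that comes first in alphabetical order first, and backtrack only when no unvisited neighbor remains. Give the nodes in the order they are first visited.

Visit O
O → C
C → A
C → E
E → B
B → M
E → J
J → F
F → D
D → H
H → P
P → I
F → R
R → G
G → N
N → Q
Q → K
Q → L

O -> C -> A -> E -> B -> M -> J -> F -> D -> H -> P -> I -> R -> G -> N -> Q -> K -> L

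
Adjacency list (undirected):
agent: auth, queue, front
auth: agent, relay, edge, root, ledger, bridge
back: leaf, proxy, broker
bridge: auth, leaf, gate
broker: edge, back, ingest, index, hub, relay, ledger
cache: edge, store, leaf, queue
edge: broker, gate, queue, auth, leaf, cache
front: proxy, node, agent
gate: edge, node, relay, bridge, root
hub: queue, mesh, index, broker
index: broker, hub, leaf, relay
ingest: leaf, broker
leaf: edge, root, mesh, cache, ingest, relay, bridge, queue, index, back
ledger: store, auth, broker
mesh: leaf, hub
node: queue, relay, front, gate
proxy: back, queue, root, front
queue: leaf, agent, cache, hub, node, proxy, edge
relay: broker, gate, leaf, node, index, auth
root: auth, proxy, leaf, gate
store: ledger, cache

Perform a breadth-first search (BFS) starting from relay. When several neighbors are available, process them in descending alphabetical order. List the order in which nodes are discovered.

Visit relay; enqueue node, leaf, index, gate, broker, auth → queue [node, leaf, index, gate, broker, auth]
Visit node; enqueue queue, front → queue [leaf, index, gate, broker, auth, queue, front]
Visit leaf; enqueue root, mesh, ingest, edge, cache, bridge, back → queue [index, gate, broker, auth, queue, front, root, mesh, ingest, edge, cache, bridge, back]
Visit index; enqueue hub → queue [gate, broker, auth, queue, front, root, mesh, ingest, edge, cache, bridge, back, hub]
Visit gate → queue [broker, auth, queue, front, root, mesh, ingest, edge, cache, bridge, back, hub]
Visit broker; enqueue ledger → queue [auth, queue, front, root, mesh, ingest, edge, cache, bridge, back, hub, ledger]
Visit auth; enqueue agent → queue [queue, front, root, mesh, ingest, edge, cache, bridge, back, hub, ledger, agent]
Visit queue; enqueue proxy → queue [front, root, mesh, ingest, edge, cache, bridge, back, hub, ledger, agent, proxy]
Visit front → queue [root, mesh, ingest, edge, cache, bridge, back, hub, ledger, agent, proxy]
Visit root → queue [mesh, ingest, edge, cache, bridge, back, hub, ledger, agent, proxy]
Visit mesh → queue [ingest, edge, cache, bridge, back, hub, ledger, agent, proxy]
Visit ingest → queue [edge, cache, bridge, back, hub, ledger, agent, proxy]
Visit edge → queue [cache, bridge, back, hub, ledger, agent, proxy]
Visit cache; enqueue store → queue [bridge, back, hub, ledger, agent, proxy, store]
Visit bridge → queue [back, hub, ledger, agent, proxy, store]
Visit back → queue [hub, ledger, agent, proxy, store]
Visit hub → queue [ledger, agent, proxy, store]
Visit ledger → queue [agent, proxy, store]
Visit agent → queue [proxy, store]
Visit proxy → queue [store]
Visit store → queue []

relay → node → leaf → index → gate → broker → auth → queue → front → root → mesh → ingest → edge → cache → bridge → back → hub → ledger → agent → proxy → store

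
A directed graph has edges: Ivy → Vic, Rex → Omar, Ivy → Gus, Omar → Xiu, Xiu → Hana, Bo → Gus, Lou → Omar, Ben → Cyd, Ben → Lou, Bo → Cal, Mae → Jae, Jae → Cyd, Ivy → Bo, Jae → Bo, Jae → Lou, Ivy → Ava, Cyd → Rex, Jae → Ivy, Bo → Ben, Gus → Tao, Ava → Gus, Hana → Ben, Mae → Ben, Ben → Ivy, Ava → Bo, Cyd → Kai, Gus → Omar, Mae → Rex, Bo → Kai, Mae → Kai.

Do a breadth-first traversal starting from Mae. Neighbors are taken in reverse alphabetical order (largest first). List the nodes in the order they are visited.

Mae, Rex, Kai, Jae, Ben, Omar, Lou, Ivy, Cyd, Bo, Xiu, Vic, Gus, Ava, Cal, Hana, Tao

Visit Mae; enqueue Rex, Kai, Jae, Ben → queue [Rex, Kai, Jae, Ben]
Visit Rex; enqueue Omar → queue [Kai, Jae, Ben, Omar]
Visit Kai → queue [Jae, Ben, Omar]
Visit Jae; enqueue Lou, Ivy, Cyd, Bo → queue [Ben, Omar, Lou, Ivy, Cyd, Bo]
Visit Ben → queue [Omar, Lou, Ivy, Cyd, Bo]
Visit Omar; enqueue Xiu → queue [Lou, Ivy, Cyd, Bo, Xiu]
Visit Lou → queue [Ivy, Cyd, Bo, Xiu]
Visit Ivy; enqueue Vic, Gus, Ava → queue [Cyd, Bo, Xiu, Vic, Gus, Ava]
Visit Cyd → queue [Bo, Xiu, Vic, Gus, Ava]
Visit Bo; enqueue Cal → queue [Xiu, Vic, Gus, Ava, Cal]
Visit Xiu; enqueue Hana → queue [Vic, Gus, Ava, Cal, Hana]
Visit Vic → queue [Gus, Ava, Cal, Hana]
Visit Gus; enqueue Tao → queue [Ava, Cal, Hana, Tao]
Visit Ava → queue [Cal, Hana, Tao]
Visit Cal → queue [Hana, Tao]
Visit Hana → queue [Tao]
Visit Tao → queue []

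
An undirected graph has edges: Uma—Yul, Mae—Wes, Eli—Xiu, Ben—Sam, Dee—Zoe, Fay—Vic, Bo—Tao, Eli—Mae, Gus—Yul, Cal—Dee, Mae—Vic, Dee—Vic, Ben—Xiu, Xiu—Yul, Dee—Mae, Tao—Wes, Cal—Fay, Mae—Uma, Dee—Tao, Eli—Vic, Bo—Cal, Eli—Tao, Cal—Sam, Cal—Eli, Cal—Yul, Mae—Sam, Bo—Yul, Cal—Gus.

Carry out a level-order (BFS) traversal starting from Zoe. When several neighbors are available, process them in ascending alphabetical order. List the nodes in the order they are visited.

Visit Zoe; enqueue Dee → queue [Dee]
Visit Dee; enqueue Cal, Mae, Tao, Vic → queue [Cal, Mae, Tao, Vic]
Visit Cal; enqueue Bo, Eli, Fay, Gus, Sam, Yul → queue [Mae, Tao, Vic, Bo, Eli, Fay, Gus, Sam, Yul]
Visit Mae; enqueue Uma, Wes → queue [Tao, Vic, Bo, Eli, Fay, Gus, Sam, Yul, Uma, Wes]
Visit Tao → queue [Vic, Bo, Eli, Fay, Gus, Sam, Yul, Uma, Wes]
Visit Vic → queue [Bo, Eli, Fay, Gus, Sam, Yul, Uma, Wes]
Visit Bo → queue [Eli, Fay, Gus, Sam, Yul, Uma, Wes]
Visit Eli; enqueue Xiu → queue [Fay, Gus, Sam, Yul, Uma, Wes, Xiu]
Visit Fay → queue [Gus, Sam, Yul, Uma, Wes, Xiu]
Visit Gus → queue [Sam, Yul, Uma, Wes, Xiu]
Visit Sam; enqueue Ben → queue [Yul, Uma, Wes, Xiu, Ben]
Visit Yul → queue [Uma, Wes, Xiu, Ben]
Visit Uma → queue [Wes, Xiu, Ben]
Visit Wes → queue [Xiu, Ben]
Visit Xiu → queue [Ben]
Visit Ben → queue []

Zoe Dee Cal Mae Tao Vic Bo Eli Fay Gus Sam Yul Uma Wes Xiu Ben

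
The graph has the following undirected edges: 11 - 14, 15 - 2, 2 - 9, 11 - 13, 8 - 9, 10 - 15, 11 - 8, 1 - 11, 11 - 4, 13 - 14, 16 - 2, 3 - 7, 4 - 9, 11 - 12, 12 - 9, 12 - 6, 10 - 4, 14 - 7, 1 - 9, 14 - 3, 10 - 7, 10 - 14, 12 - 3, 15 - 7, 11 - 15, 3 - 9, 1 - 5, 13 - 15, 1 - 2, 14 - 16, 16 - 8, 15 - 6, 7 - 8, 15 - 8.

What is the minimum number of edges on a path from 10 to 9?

Level 0: 10
Level 1: 4, 7, 14, 15
Level 2: 2, 3, 6, 8, 9, 11, 13, 16
Level 3: 1, 12
Level 4: 5
9 first appears at level 2.

2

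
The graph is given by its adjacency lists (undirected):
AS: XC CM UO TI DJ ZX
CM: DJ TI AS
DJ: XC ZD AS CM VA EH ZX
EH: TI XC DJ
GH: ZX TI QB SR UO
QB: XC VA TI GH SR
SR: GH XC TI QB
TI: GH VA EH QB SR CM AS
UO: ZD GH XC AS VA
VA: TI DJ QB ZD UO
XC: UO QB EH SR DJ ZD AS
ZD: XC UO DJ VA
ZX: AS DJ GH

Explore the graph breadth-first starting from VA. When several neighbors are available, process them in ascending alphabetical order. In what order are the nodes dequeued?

Visit VA; enqueue DJ, QB, TI, UO, ZD → queue [DJ, QB, TI, UO, ZD]
Visit DJ; enqueue AS, CM, EH, XC, ZX → queue [QB, TI, UO, ZD, AS, CM, EH, XC, ZX]
Visit QB; enqueue GH, SR → queue [TI, UO, ZD, AS, CM, EH, XC, ZX, GH, SR]
Visit TI → queue [UO, ZD, AS, CM, EH, XC, ZX, GH, SR]
Visit UO → queue [ZD, AS, CM, EH, XC, ZX, GH, SR]
Visit ZD → queue [AS, CM, EH, XC, ZX, GH, SR]
Visit AS → queue [CM, EH, XC, ZX, GH, SR]
Visit CM → queue [EH, XC, ZX, GH, SR]
Visit EH → queue [XC, ZX, GH, SR]
Visit XC → queue [ZX, GH, SR]
Visit ZX → queue [GH, SR]
Visit GH → queue [SR]
Visit SR → queue []

VA, DJ, QB, TI, UO, ZD, AS, CM, EH, XC, ZX, GH, SR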